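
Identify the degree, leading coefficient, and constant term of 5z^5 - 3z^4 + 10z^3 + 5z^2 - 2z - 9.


Highest power of z is 5, with coefficient 5. Constant term is -9.
Degree = 5, leading coefficient = 5, constant term = -9


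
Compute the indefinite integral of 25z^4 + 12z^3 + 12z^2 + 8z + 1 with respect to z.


Reverse power rule on each term:
  ∫ 25z^4 dz = 5z^5
  ∫ 12z^3 dz = 3z^4
  ∫ 12z^2 dz = 4z^3
  ∫ 8z dz = 4z^2
  ∫ 1 dz = z
F(z) = 5z^5 + 3z^4 + 4z^3 + 4z^2 + z + C


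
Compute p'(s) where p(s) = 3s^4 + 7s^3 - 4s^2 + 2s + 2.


Apply the power rule term by term:
  d/ds(3s^4) = 12s^3
  d/ds(7s^3) = 21s^2
  d/ds(-4s^2) = -8s
  d/ds(2s) = 2
  d/ds(2) = 0
p'(s) = 12s^3 + 21s^2 - 8s + 2


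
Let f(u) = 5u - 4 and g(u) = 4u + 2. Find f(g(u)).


Substitute g(u) into f:
f(g(u)) = 5*(4u + 2) + (-4)
Expand and combine: 20u + 6


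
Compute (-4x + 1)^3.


Expand (-4x + 1)^3 by repeated multiplication:
  (-4x + 1)^2 = 16x^2 - 8x + 1
= -64x^3 + 48x^2 - 12x + 1


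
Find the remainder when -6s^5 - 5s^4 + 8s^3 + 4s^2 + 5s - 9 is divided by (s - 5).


By the Remainder Theorem, the remainder equals p(5):
  -6*(5)^5 = -18750
  -5*(5)^4 = -3125
  8*(5)^3 = 1000
  4*(5)^2 = 100
  5*(5)^1 = 25
  constant: -9
Sum: -18750 - 3125 + 1000 + 100 + 25 - 9 = -20759


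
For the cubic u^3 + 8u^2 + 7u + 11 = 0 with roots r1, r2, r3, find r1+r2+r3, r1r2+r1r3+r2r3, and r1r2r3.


Monic cubic u^3+bu^2+cu+d=0: sum=-b, pairwise sum=c, product=-d.
b=8, c=7, d=11
r1+r2+r3 = -8
r1r2+r1r3+r2r3 = 7
r1r2r3 = -11


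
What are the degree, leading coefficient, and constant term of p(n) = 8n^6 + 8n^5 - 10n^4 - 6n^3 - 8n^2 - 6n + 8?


Highest power of n is 6, with coefficient 8. Constant term is 8.
Degree = 6, leading coefficient = 8, constant term = 8


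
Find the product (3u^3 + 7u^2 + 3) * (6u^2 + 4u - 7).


Distribute each term of the first polynomial:
  (3u^3)(6u^2 + 4u - 7) = 18u^5 + 12u^4 - 21u^3
  (7u^2)(6u^2 + 4u - 7) = 42u^4 + 28u^3 - 49u^2
  (3)(6u^2 + 4u - 7) = 18u^2 + 12u - 21
Sum: 18u^5 + 54u^4 + 7u^3 - 31u^2 + 12u - 21


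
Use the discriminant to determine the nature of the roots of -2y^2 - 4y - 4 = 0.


D = b^2 - 4ac = (-4)^2 - 4(-2)(-4) = 16 - 32 = -16
Since D < 0: two complex conjugate roots (no real roots)


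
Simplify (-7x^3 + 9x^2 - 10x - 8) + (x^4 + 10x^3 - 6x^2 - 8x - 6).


Align terms by degree and add:
  -7x^3 + 9x^2 - 10x - 8
+ x^4 + 10x^3 - 6x^2 - 8x - 6
= x^4 + 3x^3 + 3x^2 - 18x - 14


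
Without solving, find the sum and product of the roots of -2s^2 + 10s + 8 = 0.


For as^2+bs+c=0: sum = -b/a, product = c/a.
a=-2, b=10, c=8
Sum = -(10)/-2 = 5
Product = (8)/-2 = -4


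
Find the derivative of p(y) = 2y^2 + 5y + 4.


Apply the power rule term by term:
  d/dy(2y^2) = 4y
  d/dy(5y) = 5
  d/dy(4) = 0
p'(y) = 4y + 5


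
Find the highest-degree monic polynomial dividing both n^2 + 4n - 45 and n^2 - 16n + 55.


Factor each:
  n^2 + 4n - 45 = (n - 5)(n + 9)
  n^2 - 16n + 55 = (n - 5)(n - 11)
Common monic factor: n - 5


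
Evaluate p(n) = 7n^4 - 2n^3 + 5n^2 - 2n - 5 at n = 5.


Using direct substitution:
  7 * (5)^4 = 4375
  -2 * (5)^3 = -250
  5 * (5)^2 = 125
  -2 * (5)^1 = -10
  constant: -5
Sum = 4375 - 250 + 125 - 10 - 5 = 4235


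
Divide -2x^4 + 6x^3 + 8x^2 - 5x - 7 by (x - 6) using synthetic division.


Synthetic division with c = 6. Coefficients: -2, 6, 8, -5, -7
Bring down -2.
  -2 * 6 = -12; -12 + 6 = -6
  -6 * 6 = -36; -36 + 8 = -28
  -28 * 6 = -168; -168 - 5 = -173
  -173 * 6 = -1038; -1038 - 7 = -1045
Quotient: -2x^3 - 6x^2 - 28x - 173, Remainder: -1045


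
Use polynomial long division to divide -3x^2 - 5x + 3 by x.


(-3x^2 - 5x + 3) / (x)
Step 1: -3x * (x) = -3x^2; subtract.
Step 2: -5 * (x) = -5x; subtract.
Quotient: -3x - 5, Remainder: 3


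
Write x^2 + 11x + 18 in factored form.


Roots satisfy r1 + r2 = -b/a = -11 and r1*r2 = c/a = 18.
So r1 = -9, r2 = -2.
x^2 + 11x + 18 = (x - r1)(x - r2) = (x + 9)(x + 2)


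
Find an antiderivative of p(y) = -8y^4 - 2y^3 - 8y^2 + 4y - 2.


Reverse power rule on each term:
  ∫ -8y^4 dy = -(8/5)y^5
  ∫ -2y^3 dy = -(1/2)y^4
  ∫ -8y^2 dy = -(8/3)y^3
  ∫ 4y dy = 2y^2
  ∫ -2 dy = -2y
F(y) = -(8/5)y^5 - (1/2)y^4 - (8/3)y^3 + 2y^2 - 2y + C


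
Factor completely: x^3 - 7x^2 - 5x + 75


Try integer roots (divisors of 75). x=-3: p(-3)=0.
Divide out (x + 3): quotient is x^2 - 10x + 25.
Factor the quadratic: (x - 5)(x - 5)
Result: (x + 3)(x - 5)(x - 5)


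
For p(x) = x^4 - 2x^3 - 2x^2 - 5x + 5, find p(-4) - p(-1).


p(-4) = 377
p(-1) = 11
p(-4) - p(-1) = 377 - 11 = 366


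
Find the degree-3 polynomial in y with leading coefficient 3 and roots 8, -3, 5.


p(y) = 3(y - 8)(y + 3)(y - 5)
Expand: 3y^3 - 30y^2 + 3y + 360


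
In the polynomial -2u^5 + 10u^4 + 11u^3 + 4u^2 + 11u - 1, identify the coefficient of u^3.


Read off the coefficient of u^3: 11


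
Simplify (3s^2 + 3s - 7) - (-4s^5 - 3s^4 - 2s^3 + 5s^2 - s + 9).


Distribute the minus sign:
  (3s^2 + 3s - 7)
- (-4s^5 - 3s^4 - 2s^3 + 5s^2 - s + 9)
Negate second polynomial: 4s^5 + 3s^4 + 2s^3 - 5s^2 + s - 9
Add: 4s^5 + 3s^4 + 2s^3 - 2s^2 + 4s - 16


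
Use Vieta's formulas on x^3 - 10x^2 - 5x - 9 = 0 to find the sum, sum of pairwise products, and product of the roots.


Monic cubic x^3+bx^2+cx+d=0: sum=-b, pairwise sum=c, product=-d.
b=-10, c=-5, d=-9
r1+r2+r3 = 10
r1r2+r1r3+r2r3 = -5
r1r2r3 = 9


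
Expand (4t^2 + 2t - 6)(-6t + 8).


Distribute each term of the first polynomial:
  (4t^2)(-6t + 8) = -24t^3 + 32t^2
  (2t)(-6t + 8) = -12t^2 + 16t
  (-6)(-6t + 8) = 36t - 48
Sum: -24t^3 + 20t^2 + 52t - 48


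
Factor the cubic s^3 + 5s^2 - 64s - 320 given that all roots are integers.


Try integer roots (divisors of -320). s=-5: p(-5)=0.
Divide out (s + 5): quotient is s^2 - 64.
Factor the quadratic: (s - 8)(s + 8)
Result: (s + 5)(s - 8)(s + 8)


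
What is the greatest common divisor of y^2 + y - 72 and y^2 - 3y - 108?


Factor each:
  y^2 + y - 72 = (y + 9)(y - 8)
  y^2 - 3y - 108 = (y + 9)(y - 12)
Common monic factor: y + 9


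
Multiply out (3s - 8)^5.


Expand (3s - 8)^5 by repeated multiplication:
  (3s - 8)^2 = 9s^2 - 48s + 64
  (3s - 8)^3 = 27s^3 - 216s^2 + 576s - 512
  (3s - 8)^4 = 81s^4 - 864s^3 + 3456s^2 - 6144s + 4096
= 243s^5 - 3240s^4 + 17280s^3 - 46080s^2 + 61440s - 32768


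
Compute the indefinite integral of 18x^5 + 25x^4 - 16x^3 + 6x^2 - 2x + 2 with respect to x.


Reverse power rule on each term:
  ∫ 18x^5 dx = 3x^6
  ∫ 25x^4 dx = 5x^5
  ∫ -16x^3 dx = -4x^4
  ∫ 6x^2 dx = 2x^3
  ∫ -2x dx = -x^2
  ∫ 2 dx = 2x
F(x) = 3x^6 + 5x^5 - 4x^4 + 2x^3 - x^2 + 2x + C


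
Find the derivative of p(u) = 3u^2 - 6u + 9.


Apply the power rule term by term:
  d/du(3u^2) = 6u
  d/du(-6u) = -6
  d/du(9) = 0
p'(u) = 6u - 6


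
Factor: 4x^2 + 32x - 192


Roots satisfy r1 + r2 = -b/a = -8 and r1*r2 = c/a = -48.
So r1 = -12, r2 = 4.
4x^2 + 32x - 192 = 4(x - r1)(x - r2) = 4(x + 12)(x - 4)


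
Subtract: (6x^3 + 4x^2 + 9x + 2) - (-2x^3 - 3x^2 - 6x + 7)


Distribute the minus sign:
  (6x^3 + 4x^2 + 9x + 2)
- (-2x^3 - 3x^2 - 6x + 7)
Negate second polynomial: 2x^3 + 3x^2 + 6x - 7
Add: 8x^3 + 7x^2 + 15x - 5


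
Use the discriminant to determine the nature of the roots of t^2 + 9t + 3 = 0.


D = b^2 - 4ac = (9)^2 - 4(1)(3) = 81 - 12 = 69
Since D > 0: two distinct irrational roots


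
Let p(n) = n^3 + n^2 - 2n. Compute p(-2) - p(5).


p(-2) = 0
p(5) = 140
p(-2) - p(5) = 0 - 140 = -140


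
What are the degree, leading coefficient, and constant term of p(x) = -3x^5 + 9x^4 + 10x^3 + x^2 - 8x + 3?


Highest power of x is 5, with coefficient -3. Constant term is 3.
Degree = 5, leading coefficient = -3, constant term = 3


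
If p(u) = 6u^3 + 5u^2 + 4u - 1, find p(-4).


Using direct substitution:
  6 * (-4)^3 = -384
  5 * (-4)^2 = 80
  4 * (-4)^1 = -16
  constant: -1
Sum = -384 + 80 - 16 - 1 = -321


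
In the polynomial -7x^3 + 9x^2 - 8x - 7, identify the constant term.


Read off the constant term: -7


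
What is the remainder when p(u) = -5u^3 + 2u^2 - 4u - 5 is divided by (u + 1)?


By the Remainder Theorem, the remainder equals p(-1):
  -5*(-1)^3 = 5
  2*(-1)^2 = 2
  -4*(-1)^1 = 4
  constant: -5
Sum: 5 + 2 + 4 - 5 = 6


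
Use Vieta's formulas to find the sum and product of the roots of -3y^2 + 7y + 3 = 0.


For ay^2+by+c=0: sum = -b/a, product = c/a.
a=-3, b=7, c=3
Sum = -(7)/-3 = 7/3
Product = (3)/-3 = -1


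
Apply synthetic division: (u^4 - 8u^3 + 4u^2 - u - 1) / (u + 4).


Synthetic division with c = -4. Coefficients: 1, -8, 4, -1, -1
Bring down 1.
  1 * -4 = -4; -4 - 8 = -12
  -12 * -4 = 48; 48 + 4 = 52
  52 * -4 = -208; -208 - 1 = -209
  -209 * -4 = 836; 836 - 1 = 835
Quotient: u^3 - 12u^2 + 52u - 209, Remainder: 835


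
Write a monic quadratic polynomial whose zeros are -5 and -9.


p(y) = (y + 5)(y + 9)
Expand: y^2 + 14y + 45


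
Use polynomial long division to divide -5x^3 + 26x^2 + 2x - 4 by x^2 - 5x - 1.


(-5x^3 + 26x^2 + 2x - 4) / (x^2 - 5x - 1)
Step 1: -5x * (x^2 - 5x - 1) = -5x^3 + 25x^2 + 5x; subtract.
Step 2: 1 * (x^2 - 5x - 1) = x^2 - 5x - 1; subtract.
Quotient: -5x + 1, Remainder: 2x - 3


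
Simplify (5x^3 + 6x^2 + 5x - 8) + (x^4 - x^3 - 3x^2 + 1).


Align terms by degree and add:
  5x^3 + 6x^2 + 5x - 8
+ x^4 - x^3 - 3x^2 + 1
= x^4 + 4x^3 + 3x^2 + 5x - 7


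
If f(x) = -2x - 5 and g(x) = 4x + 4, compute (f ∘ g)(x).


Substitute g(x) into f:
f(g(x)) = -2*(4x + 4) + (-5)
Expand and combine: -8x - 13


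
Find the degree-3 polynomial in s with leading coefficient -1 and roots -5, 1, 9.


p(s) = -(s + 5)(s - 1)(s - 9)
Expand: -s^3 + 5s^2 + 41s - 45


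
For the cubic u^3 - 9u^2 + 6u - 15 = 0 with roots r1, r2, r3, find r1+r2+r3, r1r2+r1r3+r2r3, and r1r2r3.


Monic cubic u^3+bu^2+cu+d=0: sum=-b, pairwise sum=c, product=-d.
b=-9, c=6, d=-15
r1+r2+r3 = 9
r1r2+r1r3+r2r3 = 6
r1r2r3 = 15


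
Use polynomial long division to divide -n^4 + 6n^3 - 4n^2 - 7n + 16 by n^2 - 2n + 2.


(-n^4 + 6n^3 - 4n^2 - 7n + 16) / (n^2 - 2n + 2)
Step 1: -n^2 * (n^2 - 2n + 2) = -n^4 + 2n^3 - 2n^2; subtract.
Step 2: 4n * (n^2 - 2n + 2) = 4n^3 - 8n^2 + 8n; subtract.
Step 3: 6 * (n^2 - 2n + 2) = 6n^2 - 12n + 12; subtract.
Quotient: -n^2 + 4n + 6, Remainder: -3n + 4


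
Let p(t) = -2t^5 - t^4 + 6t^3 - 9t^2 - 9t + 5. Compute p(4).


Using direct substitution:
  -2 * (4)^5 = -2048
  -1 * (4)^4 = -256
  6 * (4)^3 = 384
  -9 * (4)^2 = -144
  -9 * (4)^1 = -36
  constant: 5
Sum = -2048 - 256 + 384 - 144 - 36 + 5 = -2095


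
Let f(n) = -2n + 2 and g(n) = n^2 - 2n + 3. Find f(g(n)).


Substitute g(n) into f:
f(g(n)) = -2*(n^2 - 2n + 3) + 2
Expand and combine: -2n^2 + 4n - 4


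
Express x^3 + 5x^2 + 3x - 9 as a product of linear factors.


Try integer roots (divisors of -9). x=-3: p(-3)=0.
Divide out (x + 3): quotient is x^2 + 2x - 3.
Factor the quadratic: (x + 3)(x - 1)
Result: (x + 3)(x + 3)(x - 1)


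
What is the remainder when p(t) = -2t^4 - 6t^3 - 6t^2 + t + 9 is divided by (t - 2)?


By the Remainder Theorem, the remainder equals p(2):
  -2*(2)^4 = -32
  -6*(2)^3 = -48
  -6*(2)^2 = -24
  1*(2)^1 = 2
  constant: 9
Sum: -32 - 48 - 24 + 2 + 9 = -93


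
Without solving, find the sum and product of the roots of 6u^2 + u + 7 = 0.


For au^2+bu+c=0: sum = -b/a, product = c/a.
a=6, b=1, c=7
Sum = -(1)/6 = -1/6
Product = (7)/6 = 7/6


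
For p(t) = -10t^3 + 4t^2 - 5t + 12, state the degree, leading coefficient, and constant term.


Highest power of t is 3, with coefficient -10. Constant term is 12.
Degree = 3, leading coefficient = -10, constant term = 12


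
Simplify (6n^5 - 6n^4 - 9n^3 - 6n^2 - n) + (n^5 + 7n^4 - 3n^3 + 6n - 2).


Align terms by degree and add:
  6n^5 - 6n^4 - 9n^3 - 6n^2 - n
+ n^5 + 7n^4 - 3n^3 + 6n - 2
= 7n^5 + n^4 - 12n^3 - 6n^2 + 5n - 2


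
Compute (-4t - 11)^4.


Expand (-4t - 11)^4 by repeated multiplication:
  (-4t - 11)^2 = 16t^2 + 88t + 121
  (-4t - 11)^3 = -64t^3 - 528t^2 - 1452t - 1331
= 256t^4 + 2816t^3 + 11616t^2 + 21296t + 14641


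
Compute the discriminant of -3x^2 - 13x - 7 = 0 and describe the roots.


D = b^2 - 4ac = (-13)^2 - 4(-3)(-7) = 169 - 84 = 85
Since D > 0: two distinct irrational roots


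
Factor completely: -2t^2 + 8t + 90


Roots satisfy r1 + r2 = -b/a = 4 and r1*r2 = c/a = -45.
So r1 = -5, r2 = 9.
-2t^2 + 8t + 90 = -2(t - r1)(t - r2) = -2(t + 5)(t - 9)


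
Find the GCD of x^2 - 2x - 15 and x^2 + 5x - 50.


Factor each:
  x^2 - 2x - 15 = (x - 5)(x + 3)
  x^2 + 5x - 50 = (x - 5)(x + 10)
Common monic factor: x - 5


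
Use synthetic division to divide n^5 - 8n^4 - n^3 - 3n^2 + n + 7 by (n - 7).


Synthetic division with c = 7. Coefficients: 1, -8, -1, -3, 1, 7
Bring down 1.
  1 * 7 = 7; 7 - 8 = -1
  -1 * 7 = -7; -7 - 1 = -8
  -8 * 7 = -56; -56 - 3 = -59
  -59 * 7 = -413; -413 + 1 = -412
  -412 * 7 = -2884; -2884 + 7 = -2877
Quotient: n^4 - n^3 - 8n^2 - 59n - 412, Remainder: -2877


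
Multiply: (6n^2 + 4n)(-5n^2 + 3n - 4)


Distribute each term of the first polynomial:
  (6n^2)(-5n^2 + 3n - 4) = -30n^4 + 18n^3 - 24n^2
  (4n)(-5n^2 + 3n - 4) = -20n^3 + 12n^2 - 16n
Sum: -30n^4 - 2n^3 - 12n^2 - 16n


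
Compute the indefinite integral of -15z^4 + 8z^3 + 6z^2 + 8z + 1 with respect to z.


Reverse power rule on each term:
  ∫ -15z^4 dz = -3z^5
  ∫ 8z^3 dz = 2z^4
  ∫ 6z^2 dz = 2z^3
  ∫ 8z dz = 4z^2
  ∫ 1 dz = z
F(z) = -3z^5 + 2z^4 + 2z^3 + 4z^2 + z + C


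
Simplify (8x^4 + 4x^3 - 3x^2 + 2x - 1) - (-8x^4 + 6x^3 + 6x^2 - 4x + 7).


Distribute the minus sign:
  (8x^4 + 4x^3 - 3x^2 + 2x - 1)
- (-8x^4 + 6x^3 + 6x^2 - 4x + 7)
Negate second polynomial: 8x^4 - 6x^3 - 6x^2 + 4x - 7
Add: 16x^4 - 2x^3 - 9x^2 + 6x - 8


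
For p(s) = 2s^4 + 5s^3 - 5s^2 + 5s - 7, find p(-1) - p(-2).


p(-1) = -20
p(-2) = -45
p(-1) - p(-2) = -20 + 45 = 25


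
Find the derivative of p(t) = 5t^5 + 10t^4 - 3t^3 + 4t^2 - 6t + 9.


Apply the power rule term by term:
  d/dt(5t^5) = 25t^4
  d/dt(10t^4) = 40t^3
  d/dt(-3t^3) = -9t^2
  d/dt(4t^2) = 8t
  d/dt(-6t) = -6
  d/dt(9) = 0
p'(t) = 25t^4 + 40t^3 - 9t^2 + 8t - 6


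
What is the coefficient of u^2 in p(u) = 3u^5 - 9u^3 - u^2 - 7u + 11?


Read off the coefficient of u^2: -1


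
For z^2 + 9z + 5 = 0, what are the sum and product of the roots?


For az^2+bz+c=0: sum = -b/a, product = c/a.
a=1, b=9, c=5
Sum = -(9)/1 = -9
Product = (5)/1 = 5


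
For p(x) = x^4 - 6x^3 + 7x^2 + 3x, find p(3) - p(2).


p(3) = -9
p(2) = 2
p(3) - p(2) = -9 - 2 = -11


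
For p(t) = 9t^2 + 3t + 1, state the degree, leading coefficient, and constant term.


Highest power of t is 2, with coefficient 9. Constant term is 1.
Degree = 2, leading coefficient = 9, constant term = 1


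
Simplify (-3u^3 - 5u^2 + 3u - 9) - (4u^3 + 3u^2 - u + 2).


Distribute the minus sign:
  (-3u^3 - 5u^2 + 3u - 9)
- (4u^3 + 3u^2 - u + 2)
Negate second polynomial: -4u^3 - 3u^2 + u - 2
Add: -7u^3 - 8u^2 + 4u - 11


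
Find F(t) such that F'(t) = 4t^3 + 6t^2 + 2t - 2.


Reverse power rule on each term:
  ∫ 4t^3 dt = t^4
  ∫ 6t^2 dt = 2t^3
  ∫ 2t dt = t^2
  ∫ -2 dt = -2t
F(t) = t^4 + 2t^3 + t^2 - 2t + C


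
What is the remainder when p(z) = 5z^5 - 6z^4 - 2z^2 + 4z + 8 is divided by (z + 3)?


By the Remainder Theorem, the remainder equals p(-3):
  5*(-3)^5 = -1215
  -6*(-3)^4 = -486
  0*(-3)^3 = 0
  -2*(-3)^2 = -18
  4*(-3)^1 = -12
  constant: 8
Sum: -1215 - 486 + 0 - 18 - 12 + 8 = -1723


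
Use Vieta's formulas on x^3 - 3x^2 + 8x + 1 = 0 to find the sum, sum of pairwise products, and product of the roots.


Monic cubic x^3+bx^2+cx+d=0: sum=-b, pairwise sum=c, product=-d.
b=-3, c=8, d=1
r1+r2+r3 = 3
r1r2+r1r3+r2r3 = 8
r1r2r3 = -1


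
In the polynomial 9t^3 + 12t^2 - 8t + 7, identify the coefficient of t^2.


Read off the coefficient of t^2: 12


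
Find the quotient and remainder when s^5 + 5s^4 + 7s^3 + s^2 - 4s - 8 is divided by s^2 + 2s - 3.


(s^5 + 5s^4 + 7s^3 + s^2 - 4s - 8) / (s^2 + 2s - 3)
Step 1: s^3 * (s^2 + 2s - 3) = s^5 + 2s^4 - 3s^3; subtract.
Step 2: 3s^2 * (s^2 + 2s - 3) = 3s^4 + 6s^3 - 9s^2; subtract.
Step 3: 4s * (s^2 + 2s - 3) = 4s^3 + 8s^2 - 12s; subtract.
Step 4: 2 * (s^2 + 2s - 3) = 2s^2 + 4s - 6; subtract.
Quotient: s^3 + 3s^2 + 4s + 2, Remainder: 4s - 2


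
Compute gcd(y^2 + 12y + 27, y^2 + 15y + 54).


Factor each:
  y^2 + 12y + 27 = (y + 9)(y + 3)
  y^2 + 15y + 54 = (y + 9)(y + 6)
Common monic factor: y + 9


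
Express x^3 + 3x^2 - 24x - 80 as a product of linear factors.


Try integer roots (divisors of -80). x=5: p(5)=0.
Divide out (x - 5): quotient is x^2 + 8x + 16.
Factor the quadratic: (x + 4)(x + 4)
Result: (x - 5)(x + 4)(x + 4)


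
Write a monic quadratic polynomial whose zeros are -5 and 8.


p(y) = (y + 5)(y - 8)
Expand: y^2 - 3y - 40


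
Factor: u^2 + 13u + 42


Roots satisfy r1 + r2 = -b/a = -13 and r1*r2 = c/a = 42.
So r1 = -6, r2 = -7.
u^2 + 13u + 42 = (u - r1)(u - r2) = (u + 6)(u + 7)


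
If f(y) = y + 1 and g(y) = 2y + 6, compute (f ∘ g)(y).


Substitute g(y) into f:
f(g(y)) = 1*(2y + 6) + 1
Expand and combine: 2y + 7


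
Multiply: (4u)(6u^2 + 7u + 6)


Distribute each term of the first polynomial:
  (4u)(6u^2 + 7u + 6) = 24u^3 + 28u^2 + 24u
Sum: 24u^3 + 28u^2 + 24u


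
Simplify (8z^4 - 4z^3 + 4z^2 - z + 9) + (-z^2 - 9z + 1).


Align terms by degree and add:
  8z^4 - 4z^3 + 4z^2 - z + 9
  -z^2 - 9z + 1
= 8z^4 - 4z^3 + 3z^2 - 10z + 10


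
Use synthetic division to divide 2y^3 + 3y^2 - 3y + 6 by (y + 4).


Synthetic division with c = -4. Coefficients: 2, 3, -3, 6
Bring down 2.
  2 * -4 = -8; -8 + 3 = -5
  -5 * -4 = 20; 20 - 3 = 17
  17 * -4 = -68; -68 + 6 = -62
Quotient: 2y^2 - 5y + 17, Remainder: -62


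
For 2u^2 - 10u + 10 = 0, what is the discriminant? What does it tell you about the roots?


D = b^2 - 4ac = (-10)^2 - 4(2)(10) = 100 - 80 = 20
Since D > 0: two distinct irrational roots


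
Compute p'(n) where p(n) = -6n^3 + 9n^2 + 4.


Apply the power rule term by term:
  d/dn(-6n^3) = -18n^2
  d/dn(9n^2) = 18n
  d/dn(4) = 0
p'(n) = -18n^2 + 18n


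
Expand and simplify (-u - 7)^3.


Expand (-u - 7)^3 by repeated multiplication:
  (-u - 7)^2 = u^2 + 14u + 49
= -u^3 - 21u^2 - 147u - 343


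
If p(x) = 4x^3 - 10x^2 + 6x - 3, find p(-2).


Using direct substitution:
  4 * (-2)^3 = -32
  -10 * (-2)^2 = -40
  6 * (-2)^1 = -12
  constant: -3
Sum = -32 - 40 - 12 - 3 = -87


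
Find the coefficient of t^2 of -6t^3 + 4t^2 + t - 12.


Read off the coefficient of t^2: 4


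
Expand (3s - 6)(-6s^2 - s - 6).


Distribute each term of the first polynomial:
  (3s)(-6s^2 - s - 6) = -18s^3 - 3s^2 - 18s
  (-6)(-6s^2 - s - 6) = 36s^2 + 6s + 36
Sum: -18s^3 + 33s^2 - 12s + 36


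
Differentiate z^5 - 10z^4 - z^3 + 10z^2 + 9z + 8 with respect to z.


Apply the power rule term by term:
  d/dz(z^5) = 5z^4
  d/dz(-10z^4) = -40z^3
  d/dz(-z^3) = -3z^2
  d/dz(10z^2) = 20z
  d/dz(9z) = 9
  d/dz(8) = 0
p'(z) = 5z^4 - 40z^3 - 3z^2 + 20z + 9


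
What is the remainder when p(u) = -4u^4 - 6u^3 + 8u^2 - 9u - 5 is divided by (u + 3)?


By the Remainder Theorem, the remainder equals p(-3):
  -4*(-3)^4 = -324
  -6*(-3)^3 = 162
  8*(-3)^2 = 72
  -9*(-3)^1 = 27
  constant: -5
Sum: -324 + 162 + 72 + 27 - 5 = -68


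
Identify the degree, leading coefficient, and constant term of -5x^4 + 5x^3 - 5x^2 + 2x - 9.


Highest power of x is 4, with coefficient -5. Constant term is -9.
Degree = 4, leading coefficient = -5, constant term = -9


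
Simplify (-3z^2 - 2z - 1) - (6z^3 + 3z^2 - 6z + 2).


Distribute the minus sign:
  (-3z^2 - 2z - 1)
- (6z^3 + 3z^2 - 6z + 2)
Negate second polynomial: -6z^3 - 3z^2 + 6z - 2
Add: -6z^3 - 6z^2 + 4z - 3


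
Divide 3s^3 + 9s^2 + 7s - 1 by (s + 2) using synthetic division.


Synthetic division with c = -2. Coefficients: 3, 9, 7, -1
Bring down 3.
  3 * -2 = -6; -6 + 9 = 3
  3 * -2 = -6; -6 + 7 = 1
  1 * -2 = -2; -2 - 1 = -3
Quotient: 3s^2 + 3s + 1, Remainder: -3


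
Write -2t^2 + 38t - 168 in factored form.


Roots satisfy r1 + r2 = -b/a = 19 and r1*r2 = c/a = 84.
So r1 = 7, r2 = 12.
-2t^2 + 38t - 168 = -2(t - r1)(t - r2) = -2(t - 7)(t - 12)


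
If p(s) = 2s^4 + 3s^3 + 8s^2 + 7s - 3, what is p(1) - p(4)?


p(1) = 17
p(4) = 857
p(1) - p(4) = 17 - 857 = -840


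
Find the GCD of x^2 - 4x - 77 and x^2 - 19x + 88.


Factor each:
  x^2 - 4x - 77 = (x - 11)(x + 7)
  x^2 - 19x + 88 = (x - 11)(x - 8)
Common monic factor: x - 11


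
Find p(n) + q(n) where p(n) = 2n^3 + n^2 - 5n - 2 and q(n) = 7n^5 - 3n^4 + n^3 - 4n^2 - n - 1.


Align terms by degree and add:
  2n^3 + n^2 - 5n - 2
+ 7n^5 - 3n^4 + n^3 - 4n^2 - n - 1
= 7n^5 - 3n^4 + 3n^3 - 3n^2 - 6n - 3


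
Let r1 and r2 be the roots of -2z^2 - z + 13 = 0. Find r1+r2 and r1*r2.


For az^2+bz+c=0: sum = -b/a, product = c/a.
a=-2, b=-1, c=13
Sum = -(-1)/-2 = -1/2
Product = (13)/-2 = -13/2


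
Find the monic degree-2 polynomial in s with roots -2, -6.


p(s) = (s + 2)(s + 6)
Expand: s^2 + 8s + 12


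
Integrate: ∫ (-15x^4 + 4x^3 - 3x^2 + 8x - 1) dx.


Reverse power rule on each term:
  ∫ -15x^4 dx = -3x^5
  ∫ 4x^3 dx = x^4
  ∫ -3x^2 dx = -x^3
  ∫ 8x dx = 4x^2
  ∫ -1 dx = -x
F(x) = -3x^5 + x^4 - x^3 + 4x^2 - x + C


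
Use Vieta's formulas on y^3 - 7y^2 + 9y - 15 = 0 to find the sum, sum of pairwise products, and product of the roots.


Monic cubic y^3+by^2+cy+d=0: sum=-b, pairwise sum=c, product=-d.
b=-7, c=9, d=-15
r1+r2+r3 = 7
r1r2+r1r3+r2r3 = 9
r1r2r3 = 15


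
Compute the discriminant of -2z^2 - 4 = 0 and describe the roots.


D = b^2 - 4ac = (0)^2 - 4(-2)(-4) = 0 - 32 = -32
Since D < 0: two complex conjugate roots (no real roots)


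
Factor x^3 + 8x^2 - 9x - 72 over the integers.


Try integer roots (divisors of -72). x=-3: p(-3)=0.
Divide out (x + 3): quotient is x^2 + 5x - 24.
Factor the quadratic: (x + 8)(x - 3)
Result: (x + 3)(x + 8)(x - 3)


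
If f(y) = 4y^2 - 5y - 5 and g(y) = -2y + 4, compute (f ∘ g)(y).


Substitute g(y) into f:
f(g(y)) = 4*(-2y + 4)^2 + (-5)*(-2y + 4) + (-5)
(-2y + 4)^2 = 4y^2 - 16y + 16
Expand and combine: 16y^2 - 54y + 39


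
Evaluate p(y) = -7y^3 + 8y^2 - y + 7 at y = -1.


Using direct substitution:
  -7 * (-1)^3 = 7
  8 * (-1)^2 = 8
  -1 * (-1)^1 = 1
  constant: 7
Sum = 7 + 8 + 1 + 7 = 23


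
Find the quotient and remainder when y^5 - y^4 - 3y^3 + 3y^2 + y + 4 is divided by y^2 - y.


(y^5 - y^4 - 3y^3 + 3y^2 + y + 4) / (y^2 - y)
Step 1: y^3 * (y^2 - y) = y^5 - y^4; subtract.
Step 2: 0 * (y^2 - y) = 0; subtract.
Step 3: -3y * (y^2 - y) = -3y^3 + 3y^2; subtract.
Step 4: 0 * (y^2 - y) = 0; subtract.
Quotient: y^3 - 3y, Remainder: y + 4


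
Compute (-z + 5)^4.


Expand (-z + 5)^4 by repeated multiplication:
  (-z + 5)^2 = z^2 - 10z + 25
  (-z + 5)^3 = -z^3 + 15z^2 - 75z + 125
= z^4 - 20z^3 + 150z^2 - 500z + 625


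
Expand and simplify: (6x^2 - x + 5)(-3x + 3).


Distribute each term of the first polynomial:
  (6x^2)(-3x + 3) = -18x^3 + 18x^2
  (-x)(-3x + 3) = 3x^2 - 3x
  (5)(-3x + 3) = -15x + 15
Sum: -18x^3 + 21x^2 - 18x + 15


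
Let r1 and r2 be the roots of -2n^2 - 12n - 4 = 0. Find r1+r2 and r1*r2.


For an^2+bn+c=0: sum = -b/a, product = c/a.
a=-2, b=-12, c=-4
Sum = -(-12)/-2 = -6
Product = (-4)/-2 = 2


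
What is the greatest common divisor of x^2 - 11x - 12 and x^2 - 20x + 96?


Factor each:
  x^2 - 11x - 12 = (x - 12)(x + 1)
  x^2 - 20x + 96 = (x - 12)(x - 8)
Common monic factor: x - 12


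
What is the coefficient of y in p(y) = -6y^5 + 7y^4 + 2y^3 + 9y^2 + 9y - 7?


Read off the coefficient of y: 9


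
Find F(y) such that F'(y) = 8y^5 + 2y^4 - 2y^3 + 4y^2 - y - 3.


Reverse power rule on each term:
  ∫ 8y^5 dy = (4/3)y^6
  ∫ 2y^4 dy = (2/5)y^5
  ∫ -2y^3 dy = -(1/2)y^4
  ∫ 4y^2 dy = (4/3)y^3
  ∫ -y dy = -(1/2)y^2
  ∫ -3 dy = -3y
F(y) = (4/3)y^6 + (2/5)y^5 - (1/2)y^4 + (4/3)y^3 - (1/2)y^2 - 3y + C


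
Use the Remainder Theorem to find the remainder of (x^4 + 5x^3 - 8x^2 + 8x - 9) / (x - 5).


By the Remainder Theorem, the remainder equals p(5):
  1*(5)^4 = 625
  5*(5)^3 = 625
  -8*(5)^2 = -200
  8*(5)^1 = 40
  constant: -9
Sum: 625 + 625 - 200 + 40 - 9 = 1081


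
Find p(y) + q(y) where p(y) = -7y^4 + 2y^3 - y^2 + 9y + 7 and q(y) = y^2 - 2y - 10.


Align terms by degree and add:
  -7y^4 + 2y^3 - y^2 + 9y + 7
+ y^2 - 2y - 10
= -7y^4 + 2y^3 + 7y - 3


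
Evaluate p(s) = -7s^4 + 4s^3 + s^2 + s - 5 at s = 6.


Using direct substitution:
  -7 * (6)^4 = -9072
  4 * (6)^3 = 864
  1 * (6)^2 = 36
  1 * (6)^1 = 6
  constant: -5
Sum = -9072 + 864 + 36 + 6 - 5 = -8171


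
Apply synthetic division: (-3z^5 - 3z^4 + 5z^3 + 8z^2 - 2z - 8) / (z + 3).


Synthetic division with c = -3. Coefficients: -3, -3, 5, 8, -2, -8
Bring down -3.
  -3 * -3 = 9; 9 - 3 = 6
  6 * -3 = -18; -18 + 5 = -13
  -13 * -3 = 39; 39 + 8 = 47
  47 * -3 = -141; -141 - 2 = -143
  -143 * -3 = 429; 429 - 8 = 421
Quotient: -3z^4 + 6z^3 - 13z^2 + 47z - 143, Remainder: 421


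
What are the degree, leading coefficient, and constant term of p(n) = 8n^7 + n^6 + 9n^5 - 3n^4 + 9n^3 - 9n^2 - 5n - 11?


Highest power of n is 7, with coefficient 8. Constant term is -11.
Degree = 7, leading coefficient = 8, constant term = -11


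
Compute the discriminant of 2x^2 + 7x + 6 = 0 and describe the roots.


D = b^2 - 4ac = (7)^2 - 4(2)(6) = 49 - 48 = 1
Since D > 0: two distinct rational roots


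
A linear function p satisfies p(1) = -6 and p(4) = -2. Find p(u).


p(u) = mu + b. Using p(1)=-6, p(4)=-2:
m = (-6 + 2)/(1 - 4) = -4/-3 = 4/3
b = -6 - m*(1) = -6 - 4/3 = -22/3
p(u) = (4/3)u - (22/3)


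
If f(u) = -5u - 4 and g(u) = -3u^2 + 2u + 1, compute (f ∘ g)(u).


Substitute g(u) into f:
f(g(u)) = -5*(-3u^2 + 2u + 1) + (-4)
Expand and combine: 15u^2 - 10u - 9


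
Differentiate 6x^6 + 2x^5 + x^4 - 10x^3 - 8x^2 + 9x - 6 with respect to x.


Apply the power rule term by term:
  d/dx(6x^6) = 36x^5
  d/dx(2x^5) = 10x^4
  d/dx(x^4) = 4x^3
  d/dx(-10x^3) = -30x^2
  d/dx(-8x^2) = -16x
  d/dx(9x) = 9
  d/dx(-6) = 0
p'(x) = 36x^5 + 10x^4 + 4x^3 - 30x^2 - 16x + 9


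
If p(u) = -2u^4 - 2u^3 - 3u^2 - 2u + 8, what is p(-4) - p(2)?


p(-4) = -416
p(2) = -56
p(-4) - p(2) = -416 + 56 = -360


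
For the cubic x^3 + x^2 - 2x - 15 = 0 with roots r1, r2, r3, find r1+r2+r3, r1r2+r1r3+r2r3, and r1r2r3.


Monic cubic x^3+bx^2+cx+d=0: sum=-b, pairwise sum=c, product=-d.
b=1, c=-2, d=-15
r1+r2+r3 = -1
r1r2+r1r3+r2r3 = -2
r1r2r3 = 15


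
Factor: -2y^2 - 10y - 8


Roots satisfy r1 + r2 = -b/a = -5 and r1*r2 = c/a = 4.
So r1 = -1, r2 = -4.
-2y^2 - 10y - 8 = -2(y - r1)(y - r2) = -2(y + 1)(y + 4)


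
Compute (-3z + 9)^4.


Expand (-3z + 9)^4 by repeated multiplication:
  (-3z + 9)^2 = 9z^2 - 54z + 81
  (-3z + 9)^3 = -27z^3 + 243z^2 - 729z + 729
= 81z^4 - 972z^3 + 4374z^2 - 8748z + 6561


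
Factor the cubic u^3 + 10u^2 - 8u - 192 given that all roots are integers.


Try integer roots (divisors of -192). u=4: p(4)=0.
Divide out (u - 4): quotient is u^2 + 14u + 48.
Factor the quadratic: (u + 8)(u + 6)
Result: (u - 4)(u + 8)(u + 6)


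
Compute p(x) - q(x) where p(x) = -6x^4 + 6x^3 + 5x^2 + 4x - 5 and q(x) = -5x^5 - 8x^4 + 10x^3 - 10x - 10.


Distribute the minus sign:
  (-6x^4 + 6x^3 + 5x^2 + 4x - 5)
- (-5x^5 - 8x^4 + 10x^3 - 10x - 10)
Negate second polynomial: 5x^5 + 8x^4 - 10x^3 + 10x + 10
Add: 5x^5 + 2x^4 - 4x^3 + 5x^2 + 14x + 5


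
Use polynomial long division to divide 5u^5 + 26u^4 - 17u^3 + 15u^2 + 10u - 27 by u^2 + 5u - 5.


(5u^5 + 26u^4 - 17u^3 + 15u^2 + 10u - 27) / (u^2 + 5u - 5)
Step 1: 5u^3 * (u^2 + 5u - 5) = 5u^5 + 25u^4 - 25u^3; subtract.
Step 2: u^2 * (u^2 + 5u - 5) = u^4 + 5u^3 - 5u^2; subtract.
Step 3: 3u * (u^2 + 5u - 5) = 3u^3 + 15u^2 - 15u; subtract.
Step 4: 5 * (u^2 + 5u - 5) = 5u^2 + 25u - 25; subtract.
Quotient: 5u^3 + u^2 + 3u + 5, Remainder: -2


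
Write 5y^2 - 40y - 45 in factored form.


Roots satisfy r1 + r2 = -b/a = 8 and r1*r2 = c/a = -9.
So r1 = 9, r2 = -1.
5y^2 - 40y - 45 = 5(y - r1)(y - r2) = 5(y - 9)(y + 1)


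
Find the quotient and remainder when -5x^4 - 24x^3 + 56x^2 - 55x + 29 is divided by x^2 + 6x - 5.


(-5x^4 - 24x^3 + 56x^2 - 55x + 29) / (x^2 + 6x - 5)
Step 1: -5x^2 * (x^2 + 6x - 5) = -5x^4 - 30x^3 + 25x^2; subtract.
Step 2: 6x * (x^2 + 6x - 5) = 6x^3 + 36x^2 - 30x; subtract.
Step 3: -5 * (x^2 + 6x - 5) = -5x^2 - 30x + 25; subtract.
Quotient: -5x^2 + 6x - 5, Remainder: 5x + 4


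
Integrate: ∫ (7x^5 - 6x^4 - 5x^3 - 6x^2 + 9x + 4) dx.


Reverse power rule on each term:
  ∫ 7x^5 dx = (7/6)x^6
  ∫ -6x^4 dx = -(6/5)x^5
  ∫ -5x^3 dx = -(5/4)x^4
  ∫ -6x^2 dx = -2x^3
  ∫ 9x dx = (9/2)x^2
  ∫ 4 dx = 4x
F(x) = (7/6)x^6 - (6/5)x^5 - (5/4)x^4 - 2x^3 + (9/2)x^2 + 4x + C


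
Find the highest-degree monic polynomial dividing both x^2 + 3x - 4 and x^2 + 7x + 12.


Factor each:
  x^2 + 3x - 4 = (x + 4)(x - 1)
  x^2 + 7x + 12 = (x + 4)(x + 3)
Common monic factor: x + 4


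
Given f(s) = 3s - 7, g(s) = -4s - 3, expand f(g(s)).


Substitute g(s) into f:
f(g(s)) = 3*(-4s - 3) + (-7)
Expand and combine: -12s - 16


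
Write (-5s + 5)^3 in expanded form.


Expand (-5s + 5)^3 by repeated multiplication:
  (-5s + 5)^2 = 25s^2 - 50s + 25
= -125s^3 + 375s^2 - 375s + 125


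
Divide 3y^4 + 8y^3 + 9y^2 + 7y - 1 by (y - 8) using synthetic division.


Synthetic division with c = 8. Coefficients: 3, 8, 9, 7, -1
Bring down 3.
  3 * 8 = 24; 24 + 8 = 32
  32 * 8 = 256; 256 + 9 = 265
  265 * 8 = 2120; 2120 + 7 = 2127
  2127 * 8 = 17016; 17016 - 1 = 17015
Quotient: 3y^3 + 32y^2 + 265y + 2127, Remainder: 17015


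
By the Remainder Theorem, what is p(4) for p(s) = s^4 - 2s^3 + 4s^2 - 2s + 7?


By the Remainder Theorem, the remainder equals p(4):
  1*(4)^4 = 256
  -2*(4)^3 = -128
  4*(4)^2 = 64
  -2*(4)^1 = -8
  constant: 7
Sum: 256 - 128 + 64 - 8 + 7 = 191


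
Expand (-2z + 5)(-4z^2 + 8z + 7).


Distribute each term of the first polynomial:
  (-2z)(-4z^2 + 8z + 7) = 8z^3 - 16z^2 - 14z
  (5)(-4z^2 + 8z + 7) = -20z^2 + 40z + 35
Sum: 8z^3 - 36z^2 + 26z + 35


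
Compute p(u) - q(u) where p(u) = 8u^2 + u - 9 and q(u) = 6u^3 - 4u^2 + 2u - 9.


Distribute the minus sign:
  (8u^2 + u - 9)
- (6u^3 - 4u^2 + 2u - 9)
Negate second polynomial: -6u^3 + 4u^2 - 2u + 9
Add: -6u^3 + 12u^2 - u


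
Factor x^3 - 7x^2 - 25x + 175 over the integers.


Try integer roots (divisors of 175). x=7: p(7)=0.
Divide out (x - 7): quotient is x^2 - 25.
Factor the quadratic: (x + 5)(x - 5)
Result: (x - 7)(x + 5)(x - 5)


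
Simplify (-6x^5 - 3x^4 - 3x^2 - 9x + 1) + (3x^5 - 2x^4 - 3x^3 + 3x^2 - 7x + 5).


Align terms by degree and add:
  -6x^5 - 3x^4 - 3x^2 - 9x + 1
+ 3x^5 - 2x^4 - 3x^3 + 3x^2 - 7x + 5
= -3x^5 - 5x^4 - 3x^3 - 16x + 6


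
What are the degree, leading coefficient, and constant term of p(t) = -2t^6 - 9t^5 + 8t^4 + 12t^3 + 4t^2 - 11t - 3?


Highest power of t is 6, with coefficient -2. Constant term is -3.
Degree = 6, leading coefficient = -2, constant term = -3


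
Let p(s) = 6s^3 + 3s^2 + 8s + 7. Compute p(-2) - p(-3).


p(-2) = -45
p(-3) = -152
p(-2) - p(-3) = -45 + 152 = 107


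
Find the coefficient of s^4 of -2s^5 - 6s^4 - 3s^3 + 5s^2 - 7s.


Read off the coefficient of s^4: -6


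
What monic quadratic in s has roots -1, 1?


p(s) = (s + 1)(s - 1)
Expand: s^2 - 1


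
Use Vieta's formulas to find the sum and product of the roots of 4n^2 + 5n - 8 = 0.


For an^2+bn+c=0: sum = -b/a, product = c/a.
a=4, b=5, c=-8
Sum = -(5)/4 = -5/4
Product = (-8)/4 = -2


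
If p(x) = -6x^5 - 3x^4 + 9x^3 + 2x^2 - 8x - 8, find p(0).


Using direct substitution:
  -6 * (0)^5 = 0
  -3 * (0)^4 = 0
  9 * (0)^3 = 0
  2 * (0)^2 = 0
  -8 * (0)^1 = 0
  constant: -8
Sum = 0 + 0 + 0 + 0 + 0 - 8 = -8


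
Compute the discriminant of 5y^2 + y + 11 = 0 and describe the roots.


D = b^2 - 4ac = (1)^2 - 4(5)(11) = 1 - 220 = -219
Since D < 0: two complex conjugate roots (no real roots)


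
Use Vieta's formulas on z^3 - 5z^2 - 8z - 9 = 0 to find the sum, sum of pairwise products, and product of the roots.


Monic cubic z^3+bz^2+cz+d=0: sum=-b, pairwise sum=c, product=-d.
b=-5, c=-8, d=-9
r1+r2+r3 = 5
r1r2+r1r3+r2r3 = -8
r1r2r3 = 9


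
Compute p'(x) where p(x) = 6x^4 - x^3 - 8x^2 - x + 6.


Apply the power rule term by term:
  d/dx(6x^4) = 24x^3
  d/dx(-x^3) = -3x^2
  d/dx(-8x^2) = -16x
  d/dx(-x) = -1
  d/dx(6) = 0
p'(x) = 24x^3 - 3x^2 - 16x - 1


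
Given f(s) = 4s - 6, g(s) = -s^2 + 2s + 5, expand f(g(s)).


Substitute g(s) into f:
f(g(s)) = 4*(-s^2 + 2s + 5) + (-6)
Expand and combine: -4s^2 + 8s + 14


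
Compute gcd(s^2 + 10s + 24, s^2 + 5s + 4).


Factor each:
  s^2 + 10s + 24 = (s + 4)(s + 6)
  s^2 + 5s + 4 = (s + 4)(s + 1)
Common monic factor: s + 4


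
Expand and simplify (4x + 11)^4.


Expand (4x + 11)^4 by repeated multiplication:
  (4x + 11)^2 = 16x^2 + 88x + 121
  (4x + 11)^3 = 64x^3 + 528x^2 + 1452x + 1331
= 256x^4 + 2816x^3 + 11616x^2 + 21296x + 14641


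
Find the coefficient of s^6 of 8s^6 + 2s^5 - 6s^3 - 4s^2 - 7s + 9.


Read off the coefficient of s^6: 8


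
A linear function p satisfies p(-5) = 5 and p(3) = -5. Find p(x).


p(x) = mx + b. Using p(-5)=5, p(3)=-5:
m = (5 + 5)/(-5 - 3) = 10/-8 = -5/4
b = 5 - m*(-5) = 5 - 25/4 = -5/4
p(x) = -(5/4)x - (5/4)


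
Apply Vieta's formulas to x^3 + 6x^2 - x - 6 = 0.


Monic cubic x^3+bx^2+cx+d=0: sum=-b, pairwise sum=c, product=-d.
b=6, c=-1, d=-6
r1+r2+r3 = -6
r1r2+r1r3+r2r3 = -1
r1r2r3 = 6


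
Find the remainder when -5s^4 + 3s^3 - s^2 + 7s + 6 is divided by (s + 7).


By the Remainder Theorem, the remainder equals p(-7):
  -5*(-7)^4 = -12005
  3*(-7)^3 = -1029
  -1*(-7)^2 = -49
  7*(-7)^1 = -49
  constant: 6
Sum: -12005 - 1029 - 49 - 49 + 6 = -13126


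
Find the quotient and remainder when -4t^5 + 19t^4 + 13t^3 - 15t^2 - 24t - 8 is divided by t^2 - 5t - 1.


(-4t^5 + 19t^4 + 13t^3 - 15t^2 - 24t - 8) / (t^2 - 5t - 1)
Step 1: -4t^3 * (t^2 - 5t - 1) = -4t^5 + 20t^4 + 4t^3; subtract.
Step 2: -t^2 * (t^2 - 5t - 1) = -t^4 + 5t^3 + t^2; subtract.
Step 3: 4t * (t^2 - 5t - 1) = 4t^3 - 20t^2 - 4t; subtract.
Step 4: 4 * (t^2 - 5t - 1) = 4t^2 - 20t - 4; subtract.
Quotient: -4t^3 - t^2 + 4t + 4, Remainder: -4


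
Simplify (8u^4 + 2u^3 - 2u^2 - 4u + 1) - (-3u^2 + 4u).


Distribute the minus sign:
  (8u^4 + 2u^3 - 2u^2 - 4u + 1)
- (-3u^2 + 4u)
Negate second polynomial: 3u^2 - 4u
Add: 8u^4 + 2u^3 + u^2 - 8u + 1


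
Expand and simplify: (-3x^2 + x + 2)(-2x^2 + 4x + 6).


Distribute each term of the first polynomial:
  (-3x^2)(-2x^2 + 4x + 6) = 6x^4 - 12x^3 - 18x^2
  (x)(-2x^2 + 4x + 6) = -2x^3 + 4x^2 + 6x
  (2)(-2x^2 + 4x + 6) = -4x^2 + 8x + 12
Sum: 6x^4 - 14x^3 - 18x^2 + 14x + 12


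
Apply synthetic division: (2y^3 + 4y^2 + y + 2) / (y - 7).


Synthetic division with c = 7. Coefficients: 2, 4, 1, 2
Bring down 2.
  2 * 7 = 14; 14 + 4 = 18
  18 * 7 = 126; 126 + 1 = 127
  127 * 7 = 889; 889 + 2 = 891
Quotient: 2y^2 + 18y + 127, Remainder: 891


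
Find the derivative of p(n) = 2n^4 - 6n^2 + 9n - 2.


Apply the power rule term by term:
  d/dn(2n^4) = 8n^3
  d/dn(-6n^2) = -12n
  d/dn(9n) = 9
  d/dn(-2) = 0
p'(n) = 8n^3 - 12n + 9


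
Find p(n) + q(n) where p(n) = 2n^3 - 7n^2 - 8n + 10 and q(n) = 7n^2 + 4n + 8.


Align terms by degree and add:
  2n^3 - 7n^2 - 8n + 10
+ 7n^2 + 4n + 8
= 2n^3 - 4n + 18


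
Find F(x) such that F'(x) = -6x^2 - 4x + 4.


Reverse power rule on each term:
  ∫ -6x^2 dx = -2x^3
  ∫ -4x dx = -2x^2
  ∫ 4 dx = 4x
F(x) = -2x^3 - 2x^2 + 4x + C


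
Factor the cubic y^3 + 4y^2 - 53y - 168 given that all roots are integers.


Try integer roots (divisors of -168). y=7: p(7)=0.
Divide out (y - 7): quotient is y^2 + 11y + 24.
Factor the quadratic: (y + 3)(y + 8)
Result: (y - 7)(y + 3)(y + 8)


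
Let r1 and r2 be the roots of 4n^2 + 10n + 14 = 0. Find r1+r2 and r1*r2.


For an^2+bn+c=0: sum = -b/a, product = c/a.
a=4, b=10, c=14
Sum = -(10)/4 = -5/2
Product = (14)/4 = 7/2


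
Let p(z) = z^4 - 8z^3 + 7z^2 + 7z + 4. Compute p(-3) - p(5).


p(-3) = 343
p(5) = -161
p(-3) - p(5) = 343 + 161 = 504


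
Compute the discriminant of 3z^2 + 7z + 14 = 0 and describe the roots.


D = b^2 - 4ac = (7)^2 - 4(3)(14) = 49 - 168 = -119
Since D < 0: two complex conjugate roots (no real roots)


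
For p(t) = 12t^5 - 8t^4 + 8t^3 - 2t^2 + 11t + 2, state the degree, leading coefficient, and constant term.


Highest power of t is 5, with coefficient 12. Constant term is 2.
Degree = 5, leading coefficient = 12, constant term = 2


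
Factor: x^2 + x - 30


Roots satisfy r1 + r2 = -b/a = -1 and r1*r2 = c/a = -30.
So r1 = -6, r2 = 5.
x^2 + x - 30 = (x - r1)(x - r2) = (x + 6)(x - 5)


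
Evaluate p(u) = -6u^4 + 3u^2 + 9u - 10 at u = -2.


Using direct substitution:
  -6 * (-2)^4 = -96
  0 * (-2)^3 = 0
  3 * (-2)^2 = 12
  9 * (-2)^1 = -18
  constant: -10
Sum = -96 + 0 + 12 - 18 - 10 = -112


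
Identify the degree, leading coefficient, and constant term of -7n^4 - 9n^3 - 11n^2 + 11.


Highest power of n is 4, with coefficient -7. Constant term is 11.
Degree = 4, leading coefficient = -7, constant term = 11


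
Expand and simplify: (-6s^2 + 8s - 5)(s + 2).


Distribute each term of the first polynomial:
  (-6s^2)(s + 2) = -6s^3 - 12s^2
  (8s)(s + 2) = 8s^2 + 16s
  (-5)(s + 2) = -5s - 10
Sum: -6s^3 - 4s^2 + 11s - 10


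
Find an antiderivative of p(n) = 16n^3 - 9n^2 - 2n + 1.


Reverse power rule on each term:
  ∫ 16n^3 dn = 4n^4
  ∫ -9n^2 dn = -3n^3
  ∫ -2n dn = -n^2
  ∫ 1 dn = n
F(n) = 4n^4 - 3n^3 - n^2 + n + C


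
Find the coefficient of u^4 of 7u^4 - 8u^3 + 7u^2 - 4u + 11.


Read off the coefficient of u^4: 7


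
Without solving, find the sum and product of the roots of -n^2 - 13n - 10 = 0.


For an^2+bn+c=0: sum = -b/a, product = c/a.
a=-1, b=-13, c=-10
Sum = -(-13)/-1 = -13
Product = (-10)/-1 = 10


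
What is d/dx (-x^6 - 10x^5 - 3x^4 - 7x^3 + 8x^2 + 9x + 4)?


Apply the power rule term by term:
  d/dx(-x^6) = -6x^5
  d/dx(-10x^5) = -50x^4
  d/dx(-3x^4) = -12x^3
  d/dx(-7x^3) = -21x^2
  d/dx(8x^2) = 16x
  d/dx(9x) = 9
  d/dx(4) = 0
p'(x) = -6x^5 - 50x^4 - 12x^3 - 21x^2 + 16x + 9


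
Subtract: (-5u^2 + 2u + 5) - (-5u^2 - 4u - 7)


Distribute the minus sign:
  (-5u^2 + 2u + 5)
- (-5u^2 - 4u - 7)
Negate second polynomial: 5u^2 + 4u + 7
Add: 6u + 12


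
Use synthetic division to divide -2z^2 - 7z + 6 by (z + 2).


Synthetic division with c = -2. Coefficients: -2, -7, 6
Bring down -2.
  -2 * -2 = 4; 4 - 7 = -3
  -3 * -2 = 6; 6 + 6 = 12
Quotient: -2z - 3, Remainder: 12


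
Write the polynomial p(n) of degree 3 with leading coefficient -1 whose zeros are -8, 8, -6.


p(n) = -(n + 8)(n - 8)(n + 6)
Expand: -n^3 - 6n^2 + 64n + 384


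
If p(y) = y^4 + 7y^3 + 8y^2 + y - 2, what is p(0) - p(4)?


p(0) = -2
p(4) = 834
p(0) - p(4) = -2 - 834 = -836


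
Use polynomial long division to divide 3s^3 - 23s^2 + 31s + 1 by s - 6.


(3s^3 - 23s^2 + 31s + 1) / (s - 6)
Step 1: 3s^2 * (s - 6) = 3s^3 - 18s^2; subtract.
Step 2: -5s * (s - 6) = -5s^2 + 30s; subtract.
Step 3: 1 * (s - 6) = s - 6; subtract.
Quotient: 3s^2 - 5s + 1, Remainder: 7


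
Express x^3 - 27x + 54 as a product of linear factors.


Try integer roots (divisors of 54). x=3: p(3)=0.
Divide out (x - 3): quotient is x^2 + 3x - 18.
Factor the quadratic: (x + 6)(x - 3)
Result: (x - 3)(x + 6)(x - 3)


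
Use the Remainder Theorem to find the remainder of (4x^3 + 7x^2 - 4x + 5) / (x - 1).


By the Remainder Theorem, the remainder equals p(1):
  4*(1)^3 = 4
  7*(1)^2 = 7
  -4*(1)^1 = -4
  constant: 5
Sum: 4 + 7 - 4 + 5 = 12
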